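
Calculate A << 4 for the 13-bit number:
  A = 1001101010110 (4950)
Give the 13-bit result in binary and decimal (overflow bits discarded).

Shift left by 4: drop the top 4 bit(s), append 4 zero(s) on the right.
  1001101010110  ->  discard [1001], keep [101010110], append 0000
= 1010101100000

Answer: 1010101100000 (5472)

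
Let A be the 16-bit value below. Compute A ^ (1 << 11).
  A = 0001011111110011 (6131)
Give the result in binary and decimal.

Mask = 1 << 11 = 0000100000000000
Bit 11 of A is 0; XOR with the mask flips it to 1.
  0001011111110011
^ 0000100000000000
------------------
  0001111111110011

Answer: 0001111111110011 (8179)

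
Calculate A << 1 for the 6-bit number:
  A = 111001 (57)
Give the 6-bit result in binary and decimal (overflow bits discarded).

Shift left by 1: drop the top 1 bit(s), append 1 zero(s) on the right.
  111001  ->  discard [1], keep [11001], append 0
= 110010

Answer: 110010 (50)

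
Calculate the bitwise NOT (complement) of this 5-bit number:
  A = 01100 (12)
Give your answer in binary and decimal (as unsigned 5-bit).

Flip each bit (0->1, 1->0):
  01100
  10011

Answer: 10011 (19)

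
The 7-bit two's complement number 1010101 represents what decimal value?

MSB is 1, so the value is negative. Find the magnitude:
1. Invert bits:  0101010
2. Add 1:        0101011  = 43
3. Apply sign:   -43

Answer: -43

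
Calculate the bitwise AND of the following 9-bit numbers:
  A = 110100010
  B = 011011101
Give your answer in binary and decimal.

Apply & to each column (1 only where both bits are 1):
  110100010
& 011011101
-----------
  010000000

Answer: 010000000 (128)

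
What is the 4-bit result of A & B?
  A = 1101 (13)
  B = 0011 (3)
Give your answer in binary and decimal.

Apply & to each column (1 only where both bits are 1):
  1101
& 0011
------
  0001

Answer: 0001 (1)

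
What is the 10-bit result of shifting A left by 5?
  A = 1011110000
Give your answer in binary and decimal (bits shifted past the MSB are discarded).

Shift left by 5: drop the top 5 bit(s), append 5 zero(s) on the right.
  1011110000  ->  discard [10111], keep [10000], append 00000
= 1000000000

Answer: 1000000000 (512)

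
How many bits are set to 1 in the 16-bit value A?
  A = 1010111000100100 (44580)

1010111000100100
1-bits at positions (from bit 0 = LSB): 2, 5, 9, 10, 11, 13, 15
Count = 7

Answer: 7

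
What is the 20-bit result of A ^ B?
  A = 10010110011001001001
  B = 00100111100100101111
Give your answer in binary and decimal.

Apply ^ to each column (1 where bits differ):
  10010110011001001001
^ 00100111100100101111
----------------------
  10110001111101100110

Answer: 10110001111101100110 (728934)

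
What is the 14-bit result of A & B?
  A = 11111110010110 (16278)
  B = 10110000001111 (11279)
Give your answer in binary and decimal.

Apply & to each column (1 only where both bits are 1):
  11111110010110
& 10110000001111
----------------
  10110000000110

Answer: 10110000000110 (11270)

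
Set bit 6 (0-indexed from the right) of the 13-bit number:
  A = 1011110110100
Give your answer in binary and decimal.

Mask = 1 << 6 = 0000001000000
Bit 6 of A is 0, so OR-ing with the mask flips it to 1.
  1011110110100
| 0000001000000
---------------
  1011111110100

Answer: 1011111110100 (6132)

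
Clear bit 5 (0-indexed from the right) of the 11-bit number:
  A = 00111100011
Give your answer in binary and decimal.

Mask = ~(1 << 5) = 11111011111
Bit 5 of A is 1, so AND-ing with the mask clears it to 0.
  00111100011
& 11111011111
-------------
  00111000011

Answer: 00111000011 (451)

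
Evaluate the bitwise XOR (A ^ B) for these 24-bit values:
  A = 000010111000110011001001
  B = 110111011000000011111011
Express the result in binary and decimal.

Apply ^ to each column (1 where bits differ):
  000010111000110011001001
^ 110111011000000011111011
--------------------------
  110101100000110000110010

Answer: 110101100000110000110010 (14027826)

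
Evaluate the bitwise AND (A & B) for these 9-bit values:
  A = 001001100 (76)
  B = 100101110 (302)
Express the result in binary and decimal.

Apply & to each column (1 only where both bits are 1):
  001001100
& 100101110
-----------
  000001100

Answer: 000001100 (12)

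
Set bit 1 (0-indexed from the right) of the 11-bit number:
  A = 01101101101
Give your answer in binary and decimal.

Mask = 1 << 1 = 00000000010
Bit 1 of A is 0, so OR-ing with the mask flips it to 1.
  01101101101
| 00000000010
-------------
  01101101111

Answer: 01101101111 (879)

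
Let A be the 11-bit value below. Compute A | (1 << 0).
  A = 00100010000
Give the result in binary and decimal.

Mask = 1 << 0 = 00000000001
Bit 0 of A is 0, so OR-ing with the mask flips it to 1.
  00100010000
| 00000000001
-------------
  00100010001

Answer: 00100010001 (273)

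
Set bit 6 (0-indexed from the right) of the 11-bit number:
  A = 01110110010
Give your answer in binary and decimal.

Mask = 1 << 6 = 00001000000
Bit 6 of A is 0, so OR-ing with the mask flips it to 1.
  01110110010
| 00001000000
-------------
  01111110010

Answer: 01111110010 (1010)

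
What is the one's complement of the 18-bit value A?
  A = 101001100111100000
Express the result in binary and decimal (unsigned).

Flip each bit (0->1, 1->0):
  101001100111100000
  010110011000011111

Answer: 010110011000011111 (91679)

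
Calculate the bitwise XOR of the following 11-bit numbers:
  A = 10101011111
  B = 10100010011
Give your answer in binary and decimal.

Apply ^ to each column (1 where bits differ):
  10101011111
^ 10100010011
-------------
  00001001100

Answer: 00001001100 (76)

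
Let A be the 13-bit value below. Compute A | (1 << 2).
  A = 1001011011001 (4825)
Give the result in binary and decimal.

Mask = 1 << 2 = 0000000000100
Bit 2 of A is 0, so OR-ing with the mask flips it to 1.
  1001011011001
| 0000000000100
---------------
  1001011011101

Answer: 1001011011101 (4829)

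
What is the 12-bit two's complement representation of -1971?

1. Binary of +1971:  011110110011
2. Invert bits:     100001001100
3. Add 1:           100001001101

Answer: 100001001101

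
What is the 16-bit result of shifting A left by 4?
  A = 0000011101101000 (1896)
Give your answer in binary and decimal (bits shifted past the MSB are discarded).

Shift left by 4: drop the top 4 bit(s), append 4 zero(s) on the right.
  0000011101101000  ->  discard [0000], keep [011101101000], append 0000
= 0111011010000000

Answer: 0111011010000000 (30336)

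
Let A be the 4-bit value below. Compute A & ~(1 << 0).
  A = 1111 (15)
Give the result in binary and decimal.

Mask = ~(1 << 0) = 1110
Bit 0 of A is 1, so AND-ing with the mask clears it to 0.
  1111
& 1110
------
  1110

Answer: 1110 (14)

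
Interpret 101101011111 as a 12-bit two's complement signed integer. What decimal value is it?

MSB is 1, so the value is negative. Find the magnitude:
1. Invert bits:  010010100000
2. Add 1:        010010100001  = 1185
3. Apply sign:   -1185

Answer: -1185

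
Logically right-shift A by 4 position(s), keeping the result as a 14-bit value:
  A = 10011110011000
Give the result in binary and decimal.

Logical shift right by 4: drop the bottom 4 bit(s), prepend 4 zero(s) on the left.
  10011110011000  ->  keep [1001111001], discard [1000], prepend 0000
= 00001001111001

Answer: 00001001111001 (633)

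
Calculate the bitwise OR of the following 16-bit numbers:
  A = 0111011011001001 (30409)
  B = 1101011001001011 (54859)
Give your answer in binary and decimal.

Apply | to each column (1 where either bit is 1):
  0111011011001001
| 1101011001001011
------------------
  1111011011001011

Answer: 1111011011001011 (63179)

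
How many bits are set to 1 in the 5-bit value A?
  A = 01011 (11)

01011
1-bits at positions (from bit 0 = LSB): 0, 1, 3
Count = 3

Answer: 3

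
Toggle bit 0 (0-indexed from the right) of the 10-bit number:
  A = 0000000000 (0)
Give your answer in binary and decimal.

Mask = 1 << 0 = 0000000001
Bit 0 of A is 0; XOR with the mask flips it to 1.
  0000000000
^ 0000000001
------------
  0000000001

Answer: 0000000001 (1)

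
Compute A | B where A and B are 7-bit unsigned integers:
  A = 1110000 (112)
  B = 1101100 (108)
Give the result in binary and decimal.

Apply | to each column (1 where either bit is 1):
  1110000
| 1101100
---------
  1111100

Answer: 1111100 (124)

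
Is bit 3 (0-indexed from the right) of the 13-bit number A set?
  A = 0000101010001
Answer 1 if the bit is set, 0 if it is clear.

Bit 3 is the 4th from the right.
  0000101010001
           ^
That bit is 0.

Answer: 0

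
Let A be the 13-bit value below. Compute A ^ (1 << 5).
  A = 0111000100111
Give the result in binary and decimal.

Mask = 1 << 5 = 0000000100000
Bit 5 of A is 1; XOR with the mask flips it to 0.
  0111000100111
^ 0000000100000
---------------
  0111000000111

Answer: 0111000000111 (3591)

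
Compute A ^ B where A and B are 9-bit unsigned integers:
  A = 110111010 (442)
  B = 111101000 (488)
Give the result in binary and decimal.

Apply ^ to each column (1 where bits differ):
  110111010
^ 111101000
-----------
  001010010

Answer: 001010010 (82)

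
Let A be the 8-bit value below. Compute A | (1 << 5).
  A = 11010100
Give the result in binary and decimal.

Mask = 1 << 5 = 00100000
Bit 5 of A is 0, so OR-ing with the mask flips it to 1.
  11010100
| 00100000
----------
  11110100

Answer: 11110100 (244)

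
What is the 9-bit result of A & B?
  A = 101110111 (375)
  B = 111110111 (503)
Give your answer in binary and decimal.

Apply & to each column (1 only where both bits are 1):
  101110111
& 111110111
-----------
  101110111

Answer: 101110111 (375)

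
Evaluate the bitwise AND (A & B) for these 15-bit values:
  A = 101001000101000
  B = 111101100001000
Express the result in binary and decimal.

Apply & to each column (1 only where both bits are 1):
  101001000101000
& 111101100001000
-----------------
  101001000001000

Answer: 101001000001000 (21000)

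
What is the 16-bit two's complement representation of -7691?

1. Binary of +7691:  0001111000001011
2. Invert bits:     1110000111110100
3. Add 1:           1110000111110101

Answer: 1110000111110101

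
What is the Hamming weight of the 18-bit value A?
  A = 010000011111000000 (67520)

010000011111000000
1-bits at positions (from bit 0 = LSB): 6, 7, 8, 9, 10, 16
Count = 6

Answer: 6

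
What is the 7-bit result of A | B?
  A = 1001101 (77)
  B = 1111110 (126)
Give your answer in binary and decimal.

Apply | to each column (1 where either bit is 1):
  1001101
| 1111110
---------
  1111111

Answer: 1111111 (127)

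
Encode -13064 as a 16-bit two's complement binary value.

1. Binary of +13064:  0011001100001000
2. Invert bits:     1100110011110111
3. Add 1:           1100110011111000

Answer: 1100110011111000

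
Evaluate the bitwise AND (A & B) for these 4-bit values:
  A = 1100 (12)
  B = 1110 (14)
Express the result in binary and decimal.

Apply & to each column (1 only where both bits are 1):
  1100
& 1110
------
  1100

Answer: 1100 (12)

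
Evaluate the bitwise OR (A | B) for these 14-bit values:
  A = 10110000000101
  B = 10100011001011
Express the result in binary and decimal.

Apply | to each column (1 where either bit is 1):
  10110000000101
| 10100011001011
----------------
  10110011001111

Answer: 10110011001111 (11471)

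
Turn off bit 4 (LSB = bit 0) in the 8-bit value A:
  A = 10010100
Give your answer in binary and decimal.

Mask = ~(1 << 4) = 11101111
Bit 4 of A is 1, so AND-ing with the mask clears it to 0.
  10010100
& 11101111
----------
  10000100

Answer: 10000100 (132)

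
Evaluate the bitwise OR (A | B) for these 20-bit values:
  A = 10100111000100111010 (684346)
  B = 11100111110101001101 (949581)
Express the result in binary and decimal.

Apply | to each column (1 where either bit is 1):
  10100111000100111010
| 11100111110101001101
----------------------
  11100111110101111111

Answer: 11100111110101111111 (949631)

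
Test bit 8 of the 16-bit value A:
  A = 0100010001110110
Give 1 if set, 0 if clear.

Bit 8 is the 9th from the right.
  0100010001110110
         ^
That bit is 0.

Answer: 0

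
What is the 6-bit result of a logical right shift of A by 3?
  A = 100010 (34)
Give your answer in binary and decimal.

Logical shift right by 3: drop the bottom 3 bit(s), prepend 3 zero(s) on the left.
  100010  ->  keep [100], discard [010], prepend 000
= 000100

Answer: 000100 (4)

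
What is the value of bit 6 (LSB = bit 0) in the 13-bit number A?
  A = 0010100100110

Bit 6 is the 7th from the right.
  0010100100110
        ^
That bit is 0.

Answer: 0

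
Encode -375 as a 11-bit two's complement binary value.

1. Binary of +375:  00101110111
2. Invert bits:     11010001000
3. Add 1:           11010001001

Answer: 11010001001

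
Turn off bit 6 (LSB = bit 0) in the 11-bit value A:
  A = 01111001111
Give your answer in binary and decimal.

Mask = ~(1 << 6) = 11110111111
Bit 6 of A is 1, so AND-ing with the mask clears it to 0.
  01111001111
& 11110111111
-------------
  01110001111

Answer: 01110001111 (911)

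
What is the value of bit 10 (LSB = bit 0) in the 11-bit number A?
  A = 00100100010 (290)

Bit 10 is the 11th from the right.
  00100100010
  ^
That bit is 0.

Answer: 0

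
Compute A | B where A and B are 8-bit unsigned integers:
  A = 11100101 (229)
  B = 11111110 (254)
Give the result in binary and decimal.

Apply | to each column (1 where either bit is 1):
  11100101
| 11111110
----------
  11111111

Answer: 11111111 (255)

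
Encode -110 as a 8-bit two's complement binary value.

1. Binary of +110:  01101110
2. Invert bits:     10010001
3. Add 1:           10010010

Answer: 10010010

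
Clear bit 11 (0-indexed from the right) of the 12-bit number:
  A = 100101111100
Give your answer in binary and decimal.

Mask = ~(1 << 11) = 011111111111
Bit 11 of A is 1, so AND-ing with the mask clears it to 0.
  100101111100
& 011111111111
--------------
  000101111100

Answer: 000101111100 (380)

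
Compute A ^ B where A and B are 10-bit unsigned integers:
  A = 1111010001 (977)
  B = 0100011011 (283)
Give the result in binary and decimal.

Apply ^ to each column (1 where bits differ):
  1111010001
^ 0100011011
------------
  1011001010

Answer: 1011001010 (714)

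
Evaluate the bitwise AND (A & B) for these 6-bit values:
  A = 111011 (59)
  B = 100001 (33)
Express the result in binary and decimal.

Apply & to each column (1 only where both bits are 1):
  111011
& 100001
--------
  100001

Answer: 100001 (33)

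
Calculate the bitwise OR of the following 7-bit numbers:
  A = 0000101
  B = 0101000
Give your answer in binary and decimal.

Apply | to each column (1 where either bit is 1):
  0000101
| 0101000
---------
  0101101

Answer: 0101101 (45)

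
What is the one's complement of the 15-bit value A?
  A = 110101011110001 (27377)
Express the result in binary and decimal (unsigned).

Flip each bit (0->1, 1->0):
  110101011110001
  001010100001110

Answer: 001010100001110 (5390)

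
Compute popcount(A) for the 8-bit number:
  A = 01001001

01001001
1-bits at positions (from bit 0 = LSB): 0, 3, 6
Count = 3

Answer: 3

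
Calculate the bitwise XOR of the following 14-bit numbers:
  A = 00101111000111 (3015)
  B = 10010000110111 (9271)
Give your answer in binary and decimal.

Apply ^ to each column (1 where bits differ):
  00101111000111
^ 10010000110111
----------------
  10111111110000

Answer: 10111111110000 (12272)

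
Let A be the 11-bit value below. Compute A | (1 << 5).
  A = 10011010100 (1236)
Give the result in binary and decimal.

Mask = 1 << 5 = 00000100000
Bit 5 of A is 0, so OR-ing with the mask flips it to 1.
  10011010100
| 00000100000
-------------
  10011110100

Answer: 10011110100 (1268)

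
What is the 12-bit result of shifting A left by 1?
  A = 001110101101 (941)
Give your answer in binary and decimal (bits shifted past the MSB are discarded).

Shift left by 1: drop the top 1 bit(s), append 1 zero(s) on the right.
  001110101101  ->  discard [0], keep [01110101101], append 0
= 011101011010

Answer: 011101011010 (1882)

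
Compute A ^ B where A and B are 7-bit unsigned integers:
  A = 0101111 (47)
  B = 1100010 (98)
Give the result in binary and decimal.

Apply ^ to each column (1 where bits differ):
  0101111
^ 1100010
---------
  1001101

Answer: 1001101 (77)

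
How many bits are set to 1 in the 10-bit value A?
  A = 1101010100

1101010100
1-bits at positions (from bit 0 = LSB): 2, 4, 6, 8, 9
Count = 5

Answer: 5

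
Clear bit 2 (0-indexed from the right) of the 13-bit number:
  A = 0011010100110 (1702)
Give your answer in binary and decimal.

Mask = ~(1 << 2) = 1111111111011
Bit 2 of A is 1, so AND-ing with the mask clears it to 0.
  0011010100110
& 1111111111011
---------------
  0011010100010

Answer: 0011010100010 (1698)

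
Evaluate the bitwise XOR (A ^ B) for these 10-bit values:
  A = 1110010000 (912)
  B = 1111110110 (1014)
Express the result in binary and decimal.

Apply ^ to each column (1 where bits differ):
  1110010000
^ 1111110110
------------
  0001100110

Answer: 0001100110 (102)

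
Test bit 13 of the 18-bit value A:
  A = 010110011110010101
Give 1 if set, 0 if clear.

Bit 13 is the 14th from the right.
  010110011110010101
      ^
That bit is 1.

Answer: 1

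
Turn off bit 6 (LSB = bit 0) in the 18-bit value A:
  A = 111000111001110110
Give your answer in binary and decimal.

Mask = ~(1 << 6) = 111111111110111111
Bit 6 of A is 1, so AND-ing with the mask clears it to 0.
  111000111001110110
& 111111111110111111
--------------------
  111000111000110110

Answer: 111000111000110110 (233014)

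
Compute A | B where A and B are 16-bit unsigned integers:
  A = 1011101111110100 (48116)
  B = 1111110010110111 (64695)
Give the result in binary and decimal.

Apply | to each column (1 where either bit is 1):
  1011101111110100
| 1111110010110111
------------------
  1111111111110111

Answer: 1111111111110111 (65527)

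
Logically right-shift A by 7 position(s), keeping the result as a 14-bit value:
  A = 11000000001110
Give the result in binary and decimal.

Logical shift right by 7: drop the bottom 7 bit(s), prepend 7 zero(s) on the left.
  11000000001110  ->  keep [1100000], discard [0001110], prepend 0000000
= 00000001100000

Answer: 00000001100000 (96)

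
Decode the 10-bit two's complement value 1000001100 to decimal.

MSB is 1, so the value is negative. Find the magnitude:
1. Invert bits:  0111110011
2. Add 1:        0111110100  = 500
3. Apply sign:   -500

Answer: -500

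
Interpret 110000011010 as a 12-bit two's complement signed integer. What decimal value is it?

MSB is 1, so the value is negative. Find the magnitude:
1. Invert bits:  001111100101
2. Add 1:        001111100110  = 998
3. Apply sign:   -998

Answer: -998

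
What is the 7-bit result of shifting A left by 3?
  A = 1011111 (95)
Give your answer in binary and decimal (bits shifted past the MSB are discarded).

Shift left by 3: drop the top 3 bit(s), append 3 zero(s) on the right.
  1011111  ->  discard [101], keep [1111], append 000
= 1111000

Answer: 1111000 (120)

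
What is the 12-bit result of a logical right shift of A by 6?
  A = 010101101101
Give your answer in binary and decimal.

Logical shift right by 6: drop the bottom 6 bit(s), prepend 6 zero(s) on the left.
  010101101101  ->  keep [010101], discard [101101], prepend 000000
= 000000010101

Answer: 000000010101 (21)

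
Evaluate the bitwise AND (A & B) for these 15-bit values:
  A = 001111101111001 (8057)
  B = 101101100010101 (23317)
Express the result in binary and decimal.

Apply & to each column (1 only where both bits are 1):
  001111101111001
& 101101100010101
-----------------
  001101100010001

Answer: 001101100010001 (6929)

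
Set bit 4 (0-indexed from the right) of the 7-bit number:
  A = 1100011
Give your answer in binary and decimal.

Mask = 1 << 4 = 0010000
Bit 4 of A is 0, so OR-ing with the mask flips it to 1.
  1100011
| 0010000
---------
  1110011

Answer: 1110011 (115)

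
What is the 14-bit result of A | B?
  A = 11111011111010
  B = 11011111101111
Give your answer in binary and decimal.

Apply | to each column (1 where either bit is 1):
  11111011111010
| 11011111101111
----------------
  11111111111111

Answer: 11111111111111 (16383)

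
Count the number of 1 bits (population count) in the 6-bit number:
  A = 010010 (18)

010010
1-bits at positions (from bit 0 = LSB): 1, 4
Count = 2

Answer: 2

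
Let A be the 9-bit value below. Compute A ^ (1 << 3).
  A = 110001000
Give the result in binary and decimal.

Mask = 1 << 3 = 000001000
Bit 3 of A is 1; XOR with the mask flips it to 0.
  110001000
^ 000001000
-----------
  110000000

Answer: 110000000 (384)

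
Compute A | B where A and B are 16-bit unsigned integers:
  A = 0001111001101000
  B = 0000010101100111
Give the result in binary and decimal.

Apply | to each column (1 where either bit is 1):
  0001111001101000
| 0000010101100111
------------------
  0001111101101111

Answer: 0001111101101111 (8047)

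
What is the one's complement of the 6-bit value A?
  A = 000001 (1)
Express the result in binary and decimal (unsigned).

Flip each bit (0->1, 1->0):
  000001
  111110

Answer: 111110 (62)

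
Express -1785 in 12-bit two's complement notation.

1. Binary of +1785:  011011111001
2. Invert bits:     100100000110
3. Add 1:           100100000111

Answer: 100100000111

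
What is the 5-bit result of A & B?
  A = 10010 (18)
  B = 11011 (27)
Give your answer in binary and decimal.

Apply & to each column (1 only where both bits are 1):
  10010
& 11011
-------
  10010

Answer: 10010 (18)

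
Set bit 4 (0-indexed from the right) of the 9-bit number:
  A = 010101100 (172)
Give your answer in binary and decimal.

Mask = 1 << 4 = 000010000
Bit 4 of A is 0, so OR-ing with the mask flips it to 1.
  010101100
| 000010000
-----------
  010111100

Answer: 010111100 (188)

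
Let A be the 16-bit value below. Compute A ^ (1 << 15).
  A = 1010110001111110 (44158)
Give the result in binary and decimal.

Mask = 1 << 15 = 1000000000000000
Bit 15 of A is 1; XOR with the mask flips it to 0.
  1010110001111110
^ 1000000000000000
------------------
  0010110001111110

Answer: 0010110001111110 (11390)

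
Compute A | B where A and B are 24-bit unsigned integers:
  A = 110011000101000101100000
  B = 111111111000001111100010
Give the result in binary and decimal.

Apply | to each column (1 where either bit is 1):
  110011000101000101100000
| 111111111000001111100010
--------------------------
  111111111101001111100010

Answer: 111111111101001111100010 (16765922)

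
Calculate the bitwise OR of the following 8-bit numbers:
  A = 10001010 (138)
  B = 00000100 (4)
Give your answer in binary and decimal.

Apply | to each column (1 where either bit is 1):
  10001010
| 00000100
----------
  10001110

Answer: 10001110 (142)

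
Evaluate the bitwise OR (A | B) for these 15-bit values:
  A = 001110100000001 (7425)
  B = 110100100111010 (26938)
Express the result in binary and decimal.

Apply | to each column (1 where either bit is 1):
  001110100000001
| 110100100111010
-----------------
  111110100111011

Answer: 111110100111011 (32059)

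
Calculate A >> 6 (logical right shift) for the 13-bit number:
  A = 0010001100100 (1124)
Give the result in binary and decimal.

Logical shift right by 6: drop the bottom 6 bit(s), prepend 6 zero(s) on the left.
  0010001100100  ->  keep [0010001], discard [100100], prepend 000000
= 0000000010001

Answer: 0000000010001 (17)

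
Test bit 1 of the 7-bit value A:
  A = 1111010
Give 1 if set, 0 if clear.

Bit 1 is the 2nd from the right.
  1111010
       ^
That bit is 1.

Answer: 1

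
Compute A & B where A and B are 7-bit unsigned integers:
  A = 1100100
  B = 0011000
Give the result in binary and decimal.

Apply & to each column (1 only where both bits are 1):
  1100100
& 0011000
---------
  0000000

Answer: 0000000 (0)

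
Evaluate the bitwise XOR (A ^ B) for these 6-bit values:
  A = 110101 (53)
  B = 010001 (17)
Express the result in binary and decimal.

Apply ^ to each column (1 where bits differ):
  110101
^ 010001
--------
  100100

Answer: 100100 (36)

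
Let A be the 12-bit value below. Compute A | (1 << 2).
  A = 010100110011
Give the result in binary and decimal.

Mask = 1 << 2 = 000000000100
Bit 2 of A is 0, so OR-ing with the mask flips it to 1.
  010100110011
| 000000000100
--------------
  010100110111

Answer: 010100110111 (1335)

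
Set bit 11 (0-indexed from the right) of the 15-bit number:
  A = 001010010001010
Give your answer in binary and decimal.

Mask = 1 << 11 = 000100000000000
Bit 11 of A is 0, so OR-ing with the mask flips it to 1.
  001010010001010
| 000100000000000
-----------------
  001110010001010

Answer: 001110010001010 (7306)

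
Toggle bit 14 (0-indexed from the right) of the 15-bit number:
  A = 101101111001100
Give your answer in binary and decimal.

Mask = 1 << 14 = 100000000000000
Bit 14 of A is 1; XOR with the mask flips it to 0.
  101101111001100
^ 100000000000000
-----------------
  001101111001100

Answer: 001101111001100 (7116)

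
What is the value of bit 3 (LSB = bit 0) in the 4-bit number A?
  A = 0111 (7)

Bit 3 is the 4th from the right.
  0111
  ^
That bit is 0.

Answer: 0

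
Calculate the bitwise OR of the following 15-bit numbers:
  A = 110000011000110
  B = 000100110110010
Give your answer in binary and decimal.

Apply | to each column (1 where either bit is 1):
  110000011000110
| 000100110110010
-----------------
  110100111110110

Answer: 110100111110110 (27126)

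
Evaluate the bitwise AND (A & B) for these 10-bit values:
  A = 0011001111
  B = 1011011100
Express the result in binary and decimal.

Apply & to each column (1 only where both bits are 1):
  0011001111
& 1011011100
------------
  0011001100

Answer: 0011001100 (204)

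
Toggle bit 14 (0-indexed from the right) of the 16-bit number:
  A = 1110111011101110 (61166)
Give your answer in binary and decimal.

Mask = 1 << 14 = 0100000000000000
Bit 14 of A is 1; XOR with the mask flips it to 0.
  1110111011101110
^ 0100000000000000
------------------
  1010111011101110

Answer: 1010111011101110 (44782)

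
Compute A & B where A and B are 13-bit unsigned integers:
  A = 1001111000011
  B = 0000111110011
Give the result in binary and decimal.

Apply & to each column (1 only where both bits are 1):
  1001111000011
& 0000111110011
---------------
  0000111000011

Answer: 0000111000011 (451)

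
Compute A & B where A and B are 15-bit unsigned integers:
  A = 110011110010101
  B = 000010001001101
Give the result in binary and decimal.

Apply & to each column (1 only where both bits are 1):
  110011110010101
& 000010001001101
-----------------
  000010000000101

Answer: 000010000000101 (1029)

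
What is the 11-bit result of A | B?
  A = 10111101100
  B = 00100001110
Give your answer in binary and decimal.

Apply | to each column (1 where either bit is 1):
  10111101100
| 00100001110
-------------
  10111101110

Answer: 10111101110 (1518)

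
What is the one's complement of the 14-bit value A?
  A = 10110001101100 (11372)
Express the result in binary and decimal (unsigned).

Flip each bit (0->1, 1->0):
  10110001101100
  01001110010011

Answer: 01001110010011 (5011)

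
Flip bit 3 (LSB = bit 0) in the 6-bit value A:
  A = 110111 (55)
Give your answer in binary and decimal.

Mask = 1 << 3 = 001000
Bit 3 of A is 0; XOR with the mask flips it to 1.
  110111
^ 001000
--------
  111111

Answer: 111111 (63)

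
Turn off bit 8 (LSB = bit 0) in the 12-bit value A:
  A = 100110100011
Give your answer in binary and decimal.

Mask = ~(1 << 8) = 111011111111
Bit 8 of A is 1, so AND-ing with the mask clears it to 0.
  100110100011
& 111011111111
--------------
  100010100011

Answer: 100010100011 (2211)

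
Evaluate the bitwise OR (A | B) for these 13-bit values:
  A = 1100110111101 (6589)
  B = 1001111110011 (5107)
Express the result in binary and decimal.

Apply | to each column (1 where either bit is 1):
  1100110111101
| 1001111110011
---------------
  1101111111111

Answer: 1101111111111 (7167)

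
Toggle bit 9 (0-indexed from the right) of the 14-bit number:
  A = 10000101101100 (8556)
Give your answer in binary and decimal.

Mask = 1 << 9 = 00001000000000
Bit 9 of A is 0; XOR with the mask flips it to 1.
  10000101101100
^ 00001000000000
----------------
  10001101101100

Answer: 10001101101100 (9068)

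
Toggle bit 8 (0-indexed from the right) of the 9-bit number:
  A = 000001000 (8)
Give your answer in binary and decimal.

Mask = 1 << 8 = 100000000
Bit 8 of A is 0; XOR with the mask flips it to 1.
  000001000
^ 100000000
-----------
  100001000

Answer: 100001000 (264)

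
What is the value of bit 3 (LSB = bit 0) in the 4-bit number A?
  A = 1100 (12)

Bit 3 is the 4th from the right.
  1100
  ^
That bit is 1.

Answer: 1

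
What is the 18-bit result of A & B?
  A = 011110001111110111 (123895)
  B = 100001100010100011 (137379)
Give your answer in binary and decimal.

Apply & to each column (1 only where both bits are 1):
  011110001111110111
& 100001100010100011
--------------------
  000000000010100011

Answer: 000000000010100011 (163)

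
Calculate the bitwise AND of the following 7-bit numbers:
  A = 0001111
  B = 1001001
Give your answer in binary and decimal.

Apply & to each column (1 only where both bits are 1):
  0001111
& 1001001
---------
  0001001

Answer: 0001001 (9)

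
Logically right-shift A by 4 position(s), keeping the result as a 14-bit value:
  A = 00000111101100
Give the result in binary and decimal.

Logical shift right by 4: drop the bottom 4 bit(s), prepend 4 zero(s) on the left.
  00000111101100  ->  keep [0000011110], discard [1100], prepend 0000
= 00000000011110

Answer: 00000000011110 (30)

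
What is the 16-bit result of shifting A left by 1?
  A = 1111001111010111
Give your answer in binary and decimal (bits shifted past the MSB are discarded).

Shift left by 1: drop the top 1 bit(s), append 1 zero(s) on the right.
  1111001111010111  ->  discard [1], keep [111001111010111], append 0
= 1110011110101110

Answer: 1110011110101110 (59310)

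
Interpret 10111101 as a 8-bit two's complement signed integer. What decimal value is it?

MSB is 1, so the value is negative. Find the magnitude:
1. Invert bits:  01000010
2. Add 1:        01000011  = 67
3. Apply sign:   -67

Answer: -67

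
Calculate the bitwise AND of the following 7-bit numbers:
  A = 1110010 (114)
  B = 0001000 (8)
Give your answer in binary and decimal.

Apply & to each column (1 only where both bits are 1):
  1110010
& 0001000
---------
  0000000

Answer: 0000000 (0)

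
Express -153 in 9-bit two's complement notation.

1. Binary of +153:  010011001
2. Invert bits:     101100110
3. Add 1:           101100111

Answer: 101100111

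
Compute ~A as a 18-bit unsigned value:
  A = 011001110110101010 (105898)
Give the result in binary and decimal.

Flip each bit (0->1, 1->0):
  011001110110101010
  100110001001010101

Answer: 100110001001010101 (156245)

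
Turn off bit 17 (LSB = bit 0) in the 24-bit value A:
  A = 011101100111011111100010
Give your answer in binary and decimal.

Mask = ~(1 << 17) = 111111011111111111111111
Bit 17 of A is 1, so AND-ing with the mask clears it to 0.
  011101100111011111100010
& 111111011111111111111111
--------------------------
  011101000111011111100010

Answer: 011101000111011111100010 (7632866)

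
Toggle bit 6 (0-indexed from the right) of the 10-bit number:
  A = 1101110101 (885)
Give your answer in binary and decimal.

Mask = 1 << 6 = 0001000000
Bit 6 of A is 1; XOR with the mask flips it to 0.
  1101110101
^ 0001000000
------------
  1100110101

Answer: 1100110101 (821)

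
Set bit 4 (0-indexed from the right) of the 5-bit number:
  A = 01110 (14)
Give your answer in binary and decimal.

Mask = 1 << 4 = 10000
Bit 4 of A is 0, so OR-ing with the mask flips it to 1.
  01110
| 10000
-------
  11110

Answer: 11110 (30)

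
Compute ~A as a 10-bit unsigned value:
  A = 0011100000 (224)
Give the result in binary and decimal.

Flip each bit (0->1, 1->0):
  0011100000
  1100011111

Answer: 1100011111 (799)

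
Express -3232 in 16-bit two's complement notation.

1. Binary of +3232:  0000110010100000
2. Invert bits:     1111001101011111
3. Add 1:           1111001101100000

Answer: 1111001101100000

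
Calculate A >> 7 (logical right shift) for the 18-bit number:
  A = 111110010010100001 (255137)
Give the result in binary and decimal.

Logical shift right by 7: drop the bottom 7 bit(s), prepend 7 zero(s) on the left.
  111110010010100001  ->  keep [11111001001], discard [0100001], prepend 0000000
= 000000011111001001

Answer: 000000011111001001 (1993)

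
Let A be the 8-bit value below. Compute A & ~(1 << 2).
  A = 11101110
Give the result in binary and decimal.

Mask = ~(1 << 2) = 11111011
Bit 2 of A is 1, so AND-ing with the mask clears it to 0.
  11101110
& 11111011
----------
  11101010

Answer: 11101010 (234)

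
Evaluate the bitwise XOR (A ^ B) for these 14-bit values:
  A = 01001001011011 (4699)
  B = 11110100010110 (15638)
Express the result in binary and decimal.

Apply ^ to each column (1 where bits differ):
  01001001011011
^ 11110100010110
----------------
  10111101001101

Answer: 10111101001101 (12109)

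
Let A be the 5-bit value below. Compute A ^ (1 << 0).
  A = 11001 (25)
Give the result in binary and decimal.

Mask = 1 << 0 = 00001
Bit 0 of A is 1; XOR with the mask flips it to 0.
  11001
^ 00001
-------
  11000

Answer: 11000 (24)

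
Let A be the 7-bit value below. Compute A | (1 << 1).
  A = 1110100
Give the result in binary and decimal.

Mask = 1 << 1 = 0000010
Bit 1 of A is 0, so OR-ing with the mask flips it to 1.
  1110100
| 0000010
---------
  1110110

Answer: 1110110 (118)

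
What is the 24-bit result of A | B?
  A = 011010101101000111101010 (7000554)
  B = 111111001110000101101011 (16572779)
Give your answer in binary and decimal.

Apply | to each column (1 where either bit is 1):
  011010101101000111101010
| 111111001110000101101011
--------------------------
  111111101111000111101011

Answer: 111111101111000111101011 (16708075)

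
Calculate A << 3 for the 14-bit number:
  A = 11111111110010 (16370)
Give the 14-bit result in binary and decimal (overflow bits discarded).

Shift left by 3: drop the top 3 bit(s), append 3 zero(s) on the right.
  11111111110010  ->  discard [111], keep [11111110010], append 000
= 11111110010000

Answer: 11111110010000 (16272)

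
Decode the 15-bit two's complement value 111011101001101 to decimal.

MSB is 1, so the value is negative. Find the magnitude:
1. Invert bits:  000100010110010
2. Add 1:        000100010110011  = 2227
3. Apply sign:   -2227

Answer: -2227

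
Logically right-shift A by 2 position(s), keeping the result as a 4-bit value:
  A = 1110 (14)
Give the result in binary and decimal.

Logical shift right by 2: drop the bottom 2 bit(s), prepend 2 zero(s) on the left.
  1110  ->  keep [11], discard [10], prepend 00
= 0011

Answer: 0011 (3)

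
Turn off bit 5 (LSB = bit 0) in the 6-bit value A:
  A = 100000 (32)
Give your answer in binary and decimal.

Mask = ~(1 << 5) = 011111
Bit 5 of A is 1, so AND-ing with the mask clears it to 0.
  100000
& 011111
--------
  000000

Answer: 000000 (0)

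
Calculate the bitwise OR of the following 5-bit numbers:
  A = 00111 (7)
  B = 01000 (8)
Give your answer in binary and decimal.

Apply | to each column (1 where either bit is 1):
  00111
| 01000
-------
  01111

Answer: 01111 (15)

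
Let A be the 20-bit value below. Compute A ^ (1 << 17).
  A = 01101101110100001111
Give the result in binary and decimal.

Mask = 1 << 17 = 00100000000000000000
Bit 17 of A is 1; XOR with the mask flips it to 0.
  01101101110100001111
^ 00100000000000000000
----------------------
  01001101110100001111

Answer: 01001101110100001111 (318735)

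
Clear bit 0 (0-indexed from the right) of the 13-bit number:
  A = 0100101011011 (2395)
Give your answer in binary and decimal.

Mask = ~(1 << 0) = 1111111111110
Bit 0 of A is 1, so AND-ing with the mask clears it to 0.
  0100101011011
& 1111111111110
---------------
  0100101011010

Answer: 0100101011010 (2394)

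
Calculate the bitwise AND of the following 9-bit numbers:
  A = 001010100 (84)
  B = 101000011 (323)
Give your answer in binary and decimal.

Apply & to each column (1 only where both bits are 1):
  001010100
& 101000011
-----------
  001000000

Answer: 001000000 (64)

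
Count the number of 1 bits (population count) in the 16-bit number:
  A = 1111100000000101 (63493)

1111100000000101
1-bits at positions (from bit 0 = LSB): 0, 2, 11, 12, 13, 14, 15
Count = 7

Answer: 7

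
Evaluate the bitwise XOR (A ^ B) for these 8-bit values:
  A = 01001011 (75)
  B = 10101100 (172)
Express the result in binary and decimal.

Apply ^ to each column (1 where bits differ):
  01001011
^ 10101100
----------
  11100111

Answer: 11100111 (231)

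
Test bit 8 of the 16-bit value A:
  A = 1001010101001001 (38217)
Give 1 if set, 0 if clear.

Bit 8 is the 9th from the right.
  1001010101001001
         ^
That bit is 1.

Answer: 1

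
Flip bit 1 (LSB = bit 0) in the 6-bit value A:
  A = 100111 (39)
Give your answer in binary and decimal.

Mask = 1 << 1 = 000010
Bit 1 of A is 1; XOR with the mask flips it to 0.
  100111
^ 000010
--------
  100101

Answer: 100101 (37)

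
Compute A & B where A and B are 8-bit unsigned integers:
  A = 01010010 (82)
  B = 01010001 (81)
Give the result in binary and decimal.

Apply & to each column (1 only where both bits are 1):
  01010010
& 01010001
----------
  01010000

Answer: 01010000 (80)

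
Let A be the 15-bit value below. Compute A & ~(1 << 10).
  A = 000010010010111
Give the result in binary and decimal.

Mask = ~(1 << 10) = 111101111111111
Bit 10 of A is 1, so AND-ing with the mask clears it to 0.
  000010010010111
& 111101111111111
-----------------
  000000010010111

Answer: 000000010010111 (151)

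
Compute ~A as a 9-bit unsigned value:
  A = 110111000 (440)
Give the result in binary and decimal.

Flip each bit (0->1, 1->0):
  110111000
  001000111

Answer: 001000111 (71)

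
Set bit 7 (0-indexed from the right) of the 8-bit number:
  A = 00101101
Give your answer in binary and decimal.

Mask = 1 << 7 = 10000000
Bit 7 of A is 0, so OR-ing with the mask flips it to 1.
  00101101
| 10000000
----------
  10101101

Answer: 10101101 (173)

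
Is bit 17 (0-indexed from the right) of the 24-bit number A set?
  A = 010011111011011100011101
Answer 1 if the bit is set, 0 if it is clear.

Bit 17 is the 18th from the right.
  010011111011011100011101
        ^
That bit is 1.

Answer: 1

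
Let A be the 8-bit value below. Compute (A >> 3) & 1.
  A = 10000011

Bit 3 is the 4th from the right.
  10000011
      ^
That bit is 0.

Answer: 0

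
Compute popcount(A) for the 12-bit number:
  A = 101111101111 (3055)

101111101111
1-bits at positions (from bit 0 = LSB): 0, 1, 2, 3, 5, 6, 7, 8, 9, 11
Count = 10

Answer: 10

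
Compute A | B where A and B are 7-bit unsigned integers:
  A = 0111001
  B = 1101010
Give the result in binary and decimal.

Apply | to each column (1 where either bit is 1):
  0111001
| 1101010
---------
  1111011

Answer: 1111011 (123)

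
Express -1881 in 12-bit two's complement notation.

1. Binary of +1881:  011101011001
2. Invert bits:     100010100110
3. Add 1:           100010100111

Answer: 100010100111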